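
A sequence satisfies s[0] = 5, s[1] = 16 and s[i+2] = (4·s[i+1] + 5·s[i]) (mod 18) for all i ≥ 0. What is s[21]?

Computing terms: s[0] = 5; s[1] = 16; s[2] = 17; s[3] = 4; s[4] = 11; s[5] = 10; s[6] = 5; s[7] = 16.
The sequence repeats with period 6.
So s[21] = s[0 + ((21-0) mod 6)] = s[3] = 4.

4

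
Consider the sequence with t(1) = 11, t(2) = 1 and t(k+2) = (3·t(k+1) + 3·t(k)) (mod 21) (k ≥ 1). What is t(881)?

12

Listing terms: t(1) = 11; t(2) = 1; t(3) = 15; t(4) = 6; t(5) = 0; t(6) = 18; t(7) = 12; t(8) = 6; t(9) = 12; t(10) = 12; t(11) = 9; t(12) = 0; t(13) = 6; t(14) = 18; t(15) = 9; t(16) = 18; t(17) = 18; t(18) = 3; t(19) = 0; t(20) = 9; t(21) = 6; t(22) = 3; t(23) = 6; t(24) = 6; t(25) = 15; t(26) = 0; t(27) = 3; t(28) = 9; t(29) = 15; t(30) = 9; t(31) = 9; t(32) = 12; t(33) = 0; t(34) = 15; t(35) = 3; t(36) = 12; t(37) = 3; t(38) = 3; t(39) = 18; t(40) = 0; t(41) = 12; t(42) = 15; t(43) = 18; t(44) = 15; t(45) = 15; t(46) = 6.
Since (t(45), t(46)) = (t(3), t(4)) = (15, 6) (two consecutive terms determine the rest), the sequence is eventually periodic: after a pre-period of length 2 it cycles with period 42.
For k ≥ 3, t(k) depends only on (k - 3) mod 42. (881 - 3) mod 42 = 38, so t(881) = t(41) = 12.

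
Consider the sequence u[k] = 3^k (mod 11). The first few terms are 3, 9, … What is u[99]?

4

Computing terms: u[1] = 3,  u[2] = 9,  u[3] = 5,  u[4] = 4,  u[5] = 1,  u[6] = 3.
The sequence repeats with period 5.
So u[99] = u[1 + ((99-1) mod 5)] = u[4] = 4.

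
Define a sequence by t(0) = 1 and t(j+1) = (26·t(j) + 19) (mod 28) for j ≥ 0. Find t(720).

Listing terms: t(0) = 1,  t(1) = 17,  t(2) = 13,  t(3) = 21,  t(4) = 5,  t(5) = 9,  t(6) = 1.
Since t(6) = t(0) = 1, the sequence is periodic with period 6.
So t(720) = t(0 + ((720-0) mod 6)) = t(0) = 1.

1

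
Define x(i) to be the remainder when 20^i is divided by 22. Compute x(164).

Computing terms: x(0) = 1, x(1) = 20, x(2) = 4, x(3) = 14, x(4) = 16, x(5) = 12, x(6) = 20.
Since x(6) = x(1) = 20, the sequence is eventually periodic: after a pre-period of length 1 it cycles with period 5.
For i ≥ 1, x(i) depends only on (i - 1) mod 5. (164 - 1) mod 5 = 3, so x(164) = x(4) = 16.

16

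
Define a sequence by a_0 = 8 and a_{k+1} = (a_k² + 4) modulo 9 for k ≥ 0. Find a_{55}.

5

Computing terms: a_0 = 8,  a_1 = 5,  a_2 = 2,  a_3 = 8.
The sequence repeats with period 3.
(55 - 0) mod 3 = 1, so a_{55} = a_1 = 5.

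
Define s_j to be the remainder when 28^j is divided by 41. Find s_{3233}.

11

Listing terms: s_1 = 28, s_2 = 5, s_3 = 17, s_4 = 25, s_5 = 3, s_6 = 2, s_7 = 15, s_8 = 10, s_9 = 34, s_{10} = 9, s_{11} = 6, s_{12} = 4, s_{13} = 30, s_{14} = 20, s_{15} = 27, s_{16} = 18, s_{17} = 12, s_{18} = 8, s_{19} = 19, s_{20} = 40, s_{21} = 13, s_{22} = 36, s_{23} = 24, s_{24} = 16, s_{25} = 38, s_{26} = 39, s_{27} = 26, s_{28} = 31, s_{29} = 7, s_{30} = 32, s_{31} = 35, s_{32} = 37, s_{33} = 11, s_{34} = 21, s_{35} = 14, s_{36} = 23, s_{37} = 29, s_{38} = 33, s_{39} = 22, s_{40} = 1, s_{41} = 28.
The sequence repeats with period 40.
(3233 - 1) mod 40 = 32, so s_{3233} = s_{33} = 11.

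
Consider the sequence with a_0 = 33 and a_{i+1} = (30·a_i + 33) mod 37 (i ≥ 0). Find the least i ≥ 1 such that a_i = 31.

Listing terms: a_0 = 33; a_1 = 24; a_2 = 13; a_3 = 16; a_4 = 32; a_5 = 31; a_6 = 1; a_7 = 26; a_8 = 36; a_9 = 3; a_{10} = 12; a_{11} = 23; a_{12} = 20; a_{13} = 4; a_{14} = 5; a_{15} = 35; a_{16} = 10; a_{17} = 0; a_{18} = 33.
The sequence repeats with period 18.
The value 31 first appears (with i ≥ 1) at a_5.

5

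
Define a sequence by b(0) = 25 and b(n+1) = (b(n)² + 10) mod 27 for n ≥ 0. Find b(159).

2

Listing terms: b(0) = 25, b(1) = 14, b(2) = 17, b(3) = 2, b(4) = 14.
Since b(4) = b(1) = 14, the sequence is eventually periodic: after a pre-period of length 1 it cycles with period 3.
For n ≥ 1, b(n) depends only on (n - 1) mod 3. (159 - 1) mod 3 = 2, so b(159) = b(3) = 2.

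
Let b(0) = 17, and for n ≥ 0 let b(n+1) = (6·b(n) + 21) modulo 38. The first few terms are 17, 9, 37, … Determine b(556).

27

Listing terms: b(0) = 17,  b(1) = 9,  b(2) = 37,  b(3) = 15,  b(4) = 35,  b(5) = 3,  b(6) = 1,  b(7) = 27,  b(8) = 31,  b(9) = 17.
Since b(9) = b(0) = 17, the sequence is periodic with period 9.
So b(556) = b(0 + ((556-0) mod 9)) = b(7) = 27.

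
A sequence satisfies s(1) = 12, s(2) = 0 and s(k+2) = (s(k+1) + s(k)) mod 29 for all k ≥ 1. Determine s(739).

Listing terms: s(1) = 12,  s(2) = 0,  s(3) = 12,  s(4) = 12,  s(5) = 24,  s(6) = 7,  s(7) = 2,  s(8) = 9,  s(9) = 11,  s(10) = 20,  s(11) = 2,  s(12) = 22,  s(13) = 24,  s(14) = 17,  s(15) = 12,  s(16) = 0.
The sequence repeats with period 14.
So s(739) = s(1 + ((739-1) mod 14)) = s(11) = 2.

2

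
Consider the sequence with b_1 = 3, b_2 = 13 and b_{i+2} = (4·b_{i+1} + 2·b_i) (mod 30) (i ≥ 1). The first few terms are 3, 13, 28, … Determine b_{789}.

Listing terms: b_1 = 3, b_2 = 13, b_3 = 28, b_4 = 18, b_5 = 8, b_6 = 8, b_7 = 18, b_8 = 28, b_9 = 28, b_{10} = 18.
Since (b_9, b_{10}) = (b_3, b_4) = (28, 18) (two consecutive terms determine the rest), the sequence is eventually periodic: after a pre-period of length 2 it cycles with period 6.
For i ≥ 3, b_i depends only on (i - 3) mod 6. (789 - 3) mod 6 = 0, so b_{789} = b_3 = 28.

28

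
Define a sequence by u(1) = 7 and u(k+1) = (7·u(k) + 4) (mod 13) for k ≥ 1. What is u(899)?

4

Computing terms: u(1) = 7,  u(2) = 1,  u(3) = 11,  u(4) = 3,  u(5) = 12,  u(6) = 10,  u(7) = 9,  u(8) = 2,  u(9) = 5,  u(10) = 0,  u(11) = 4,  u(12) = 6,  u(13) = 7.
The sequence repeats with period 12.
So u(899) = u(1 + ((899-1) mod 12)) = u(11) = 4.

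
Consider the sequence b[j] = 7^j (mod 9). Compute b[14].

4

Computing terms: b[1] = 7, b[2] = 4, b[3] = 1, b[4] = 7.
The sequence repeats with period 3.
So b[14] = b[1 + ((14-1) mod 3)] = b[2] = 4.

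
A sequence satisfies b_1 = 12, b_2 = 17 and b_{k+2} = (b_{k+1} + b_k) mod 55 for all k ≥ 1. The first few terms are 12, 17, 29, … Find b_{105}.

Listing terms: b_1 = 12; b_2 = 17; b_3 = 29; b_4 = 46; b_5 = 20; b_6 = 11; b_7 = 31; b_8 = 42; b_9 = 18; b_{10} = 5; b_{11} = 23; b_{12} = 28; b_{13} = 51; b_{14} = 24; b_{15} = 20; b_{16} = 44; b_{17} = 9; b_{18} = 53; b_{19} = 7; b_{20} = 5; b_{21} = 12; b_{22} = 17.
Since (b_{21}, b_{22}) = (b_1, b_2) = (12, 17) (two consecutive terms determine the rest), the sequence is periodic with period 20.
So b_{105} = b_{1 + ((105-1) mod 20)} = b_5 = 20.

20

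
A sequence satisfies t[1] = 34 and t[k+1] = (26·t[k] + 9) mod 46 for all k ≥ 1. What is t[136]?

23

Computing terms: t[1] = 34,  t[2] = 19,  t[3] = 43,  t[4] = 23,  t[5] = 9,  t[6] = 13,  t[7] = 25,  t[8] = 15,  t[9] = 31,  t[10] = 33,  t[11] = 39,  t[12] = 11,  t[13] = 19.
Since t[13] = t[2] = 19, the sequence is eventually periodic: after a pre-period of length 1 it cycles with period 11.
For k ≥ 2, t[k] depends only on (k - 2) mod 11. (136 - 2) mod 11 = 2, so t[136] = t[4] = 23.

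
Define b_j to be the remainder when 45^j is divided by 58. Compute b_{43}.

We have b_0 = 1,  b_1 = 45,  b_2 = 53,  b_3 = 7,  b_4 = 25,  b_5 = 23,  b_6 = 49,  b_7 = 1.
Since b_7 = b_0 = 1, the sequence is periodic with period 7.
(43 - 0) mod 7 = 1, so b_{43} = b_1 = 45.

45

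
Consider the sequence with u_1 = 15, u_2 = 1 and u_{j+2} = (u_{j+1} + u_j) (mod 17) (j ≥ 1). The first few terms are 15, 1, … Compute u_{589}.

0

We have u_1 = 15, u_2 = 1, u_3 = 16, u_4 = 0, u_5 = 16, u_6 = 16, u_7 = 15, u_8 = 14, u_9 = 12, u_{10} = 9, u_{11} = 4, u_{12} = 13, u_{13} = 0, u_{14} = 13, u_{15} = 13, u_{16} = 9, u_{17} = 5, u_{18} = 14, u_{19} = 2, u_{20} = 16, u_{21} = 1, u_{22} = 0, u_{23} = 1, u_{24} = 1, u_{25} = 2, u_{26} = 3, u_{27} = 5, u_{28} = 8, u_{29} = 13, u_{30} = 4, u_{31} = 0, u_{32} = 4, u_{33} = 4, u_{34} = 8, u_{35} = 12, u_{36} = 3, u_{37} = 15, u_{38} = 1.
Since (u_{37}, u_{38}) = (u_1, u_2) = (15, 1) (two consecutive terms determine the rest), the sequence is periodic with period 36.
(589 - 1) mod 36 = 12, so u_{589} = u_{13} = 0.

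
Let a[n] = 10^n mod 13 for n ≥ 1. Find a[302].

We have a[1] = 10, a[2] = 9, a[3] = 12, a[4] = 3, a[5] = 4, a[6] = 1, a[7] = 10.
The sequence repeats with period 6.
(302 - 1) mod 6 = 1, so a[302] = a[2] = 9.

9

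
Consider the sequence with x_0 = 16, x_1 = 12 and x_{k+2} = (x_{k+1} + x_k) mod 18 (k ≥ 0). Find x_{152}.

We have x_0 = 16; x_1 = 12; x_2 = 10; x_3 = 4; x_4 = 14; x_5 = 0; x_6 = 14; x_7 = 14; x_8 = 10; x_9 = 6; x_{10} = 16; x_{11} = 4; x_{12} = 2; x_{13} = 6; x_{14} = 8; x_{15} = 14; x_{16} = 4; x_{17} = 0; x_{18} = 4; x_{19} = 4; x_{20} = 8; x_{21} = 12; x_{22} = 2; x_{23} = 14; x_{24} = 16; x_{25} = 12.
Since (x_{24}, x_{25}) = (x_0, x_1) = (16, 12) (two consecutive terms determine the rest), the sequence is periodic with period 24.
(152 - 0) mod 24 = 8, so x_{152} = x_8 = 10.

10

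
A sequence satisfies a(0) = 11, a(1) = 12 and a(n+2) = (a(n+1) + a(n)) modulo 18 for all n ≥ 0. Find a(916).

a(0) = 11,  a(1) = 12,  a(2) = 5,  a(3) = 17,  a(4) = 4,  a(5) = 3,  a(6) = 7,  a(7) = 10,  a(8) = 17,  a(9) = 9,  a(10) = 8,  a(11) = 17,  a(12) = 7,  a(13) = 6,  a(14) = 13,  a(15) = 1,  a(16) = 14,  a(17) = 15,  a(18) = 11,  a(19) = 8,  a(20) = 1,  a(21) = 9,  a(22) = 10,  a(23) = 1,  a(24) = 11,  a(25) = 12.
The sequence repeats with period 24.
So a(916) = a(0 + ((916-0) mod 24)) = a(4) = 4.

4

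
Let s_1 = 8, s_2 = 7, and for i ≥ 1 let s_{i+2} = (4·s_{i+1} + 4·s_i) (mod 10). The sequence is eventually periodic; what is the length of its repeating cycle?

3

Listing terms: s_1 = 8; s_2 = 7; s_3 = 0; s_4 = 8; s_5 = 2; s_6 = 0; s_7 = 8.
Since (s_6, s_7) = (s_3, s_4) = (0, 8) (two consecutive terms determine the rest), the sequence is eventually periodic: after a pre-period of length 2 it cycles with period 3.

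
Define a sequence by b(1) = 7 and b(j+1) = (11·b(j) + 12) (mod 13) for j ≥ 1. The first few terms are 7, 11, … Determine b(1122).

Computing terms: b(1) = 7,  b(2) = 11,  b(3) = 3,  b(4) = 6,  b(5) = 0,  b(6) = 12,  b(7) = 1,  b(8) = 10,  b(9) = 5,  b(10) = 2,  b(11) = 8,  b(12) = 9,  b(13) = 7.
The sequence repeats with period 12.
(1122 - 1) mod 12 = 5, so b(1122) = b(6) = 12.

12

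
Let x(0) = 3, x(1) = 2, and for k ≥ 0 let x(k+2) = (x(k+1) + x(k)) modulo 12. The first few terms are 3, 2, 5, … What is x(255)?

Computing terms: x(0) = 3; x(1) = 2; x(2) = 5; x(3) = 7; x(4) = 0; x(5) = 7; x(6) = 7; x(7) = 2; x(8) = 9; x(9) = 11; x(10) = 8; x(11) = 7; x(12) = 3; x(13) = 10; x(14) = 1; x(15) = 11; x(16) = 0; x(17) = 11; x(18) = 11; x(19) = 10; x(20) = 9; x(21) = 7; x(22) = 4; x(23) = 11; x(24) = 3; x(25) = 2.
The sequence repeats with period 24.
So x(255) = x(0 + ((255-0) mod 24)) = x(15) = 11.

11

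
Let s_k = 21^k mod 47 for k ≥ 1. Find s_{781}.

9

Listing terms: s_1 = 21; s_2 = 18; s_3 = 2; s_4 = 42; s_5 = 36; s_6 = 4; s_7 = 37; s_8 = 25; s_9 = 8; s_{10} = 27; s_{11} = 3; s_{12} = 16; s_{13} = 7; s_{14} = 6; s_{15} = 32; s_{16} = 14; s_{17} = 12; s_{18} = 17; s_{19} = 28; s_{20} = 24; s_{21} = 34; s_{22} = 9; s_{23} = 1; s_{24} = 21.
Since s_{24} = s_1 = 21, the sequence is periodic with period 23.
(781 - 1) mod 23 = 21, so s_{781} = s_{22} = 9.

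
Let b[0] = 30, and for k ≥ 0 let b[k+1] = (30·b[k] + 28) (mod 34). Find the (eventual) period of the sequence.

We have b[0] = 30,  b[1] = 10,  b[2] = 22,  b[3] = 8,  b[4] = 30.
The sequence repeats with period 4.

4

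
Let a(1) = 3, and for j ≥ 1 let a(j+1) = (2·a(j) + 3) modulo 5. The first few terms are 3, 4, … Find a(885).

3

Listing terms: a(1) = 3,  a(2) = 4,  a(3) = 1,  a(4) = 0,  a(5) = 3.
The sequence repeats with period 4.
(885 - 1) mod 4 = 0, so a(885) = a(1) = 3.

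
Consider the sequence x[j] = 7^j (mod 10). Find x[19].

3

Listing terms: x[0] = 1; x[1] = 7; x[2] = 9; x[3] = 3; x[4] = 1.
The sequence repeats with period 4.
So x[19] = x[0 + ((19-0) mod 4)] = x[3] = 3.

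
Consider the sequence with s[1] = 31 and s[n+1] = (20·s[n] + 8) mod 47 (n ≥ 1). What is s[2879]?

We have s[1] = 31,  s[2] = 17,  s[3] = 19,  s[4] = 12,  s[5] = 13,  s[6] = 33,  s[7] = 10,  s[8] = 20,  s[9] = 32,  s[10] = 37,  s[11] = 43,  s[12] = 22,  s[13] = 25,  s[14] = 38,  s[15] = 16,  s[16] = 46,  s[17] = 35,  s[18] = 3,  s[19] = 21,  s[20] = 5,  s[21] = 14,  s[22] = 6,  s[23] = 34,  s[24] = 30,  s[25] = 44,  s[26] = 42,  s[27] = 2,  s[28] = 1,  s[29] = 28,  s[30] = 4,  s[31] = 41,  s[32] = 29,  s[33] = 24,  s[34] = 18,  s[35] = 39,  s[36] = 36,  s[37] = 23,  s[38] = 45,  s[39] = 15,  s[40] = 26,  s[41] = 11,  s[42] = 40,  s[43] = 9,  s[44] = 0,  s[45] = 8,  s[46] = 27,  s[47] = 31.
Since s[47] = s[1] = 31, the sequence is periodic with period 46.
So s[2879] = s[1 + ((2879-1) mod 46)] = s[27] = 2.

2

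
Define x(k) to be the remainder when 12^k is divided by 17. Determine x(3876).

13

x(1) = 12, x(2) = 8, x(3) = 11, x(4) = 13, x(5) = 3, x(6) = 2, x(7) = 7, x(8) = 16, x(9) = 5, x(10) = 9, x(11) = 6, x(12) = 4, x(13) = 14, x(14) = 15, x(15) = 10, x(16) = 1, x(17) = 12.
Since x(17) = x(1) = 12, the sequence is periodic with period 16.
So x(3876) = x(1 + ((3876-1) mod 16)) = x(4) = 13.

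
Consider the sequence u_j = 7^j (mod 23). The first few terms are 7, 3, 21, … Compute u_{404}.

Computing terms: u_1 = 7,  u_2 = 3,  u_3 = 21,  u_4 = 9,  u_5 = 17,  u_6 = 4,  u_7 = 5,  u_8 = 12,  u_9 = 15,  u_{10} = 13,  u_{11} = 22,  u_{12} = 16,  u_{13} = 20,  u_{14} = 2,  u_{15} = 14,  u_{16} = 6,  u_{17} = 19,  u_{18} = 18,  u_{19} = 11,  u_{20} = 8,  u_{21} = 10,  u_{22} = 1,  u_{23} = 7.
Since u_{23} = u_1 = 7, the sequence is periodic with period 22.
So u_{404} = u_{1 + ((404-1) mod 22)} = u_8 = 12.

12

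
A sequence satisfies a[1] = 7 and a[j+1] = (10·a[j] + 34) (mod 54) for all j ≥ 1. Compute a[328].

Listing terms: a[1] = 7, a[2] = 50, a[3] = 48, a[4] = 28, a[5] = 44, a[6] = 42, a[7] = 22, a[8] = 38, a[9] = 36, a[10] = 16, a[11] = 32, a[12] = 30, a[13] = 10, a[14] = 26, a[15] = 24, a[16] = 4, a[17] = 20, a[18] = 18, a[19] = 52, a[20] = 14, a[21] = 12, a[22] = 46, a[23] = 8, a[24] = 6, a[25] = 40, a[26] = 2, a[27] = 0, a[28] = 34, a[29] = 50.
Since a[29] = a[2] = 50, the sequence is eventually periodic: after a pre-period of length 1 it cycles with period 27.
For j ≥ 2, a[j] depends only on (j - 2) mod 27. (328 - 2) mod 27 = 2, so a[328] = a[4] = 28.

28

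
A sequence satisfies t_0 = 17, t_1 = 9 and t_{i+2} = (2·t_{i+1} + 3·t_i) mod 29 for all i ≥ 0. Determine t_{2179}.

27

t_0 = 17, t_1 = 9, t_2 = 11, t_3 = 20, t_4 = 15, t_5 = 3, t_6 = 22, t_7 = 24, t_8 = 27, t_9 = 10, t_{10} = 14, t_{11} = 0, t_{12} = 13, t_{13} = 26, t_{14} = 4, t_{15} = 28, t_{16} = 10, t_{17} = 17, t_{18} = 6, t_{19} = 5, t_{20} = 28, t_{21} = 13, t_{22} = 23, t_{23} = 27, t_{24} = 7, t_{25} = 8, t_{26} = 8, t_{27} = 11, t_{28} = 17, t_{29} = 9.
Since (t_{28}, t_{29}) = (t_0, t_1) = (17, 9) (two consecutive terms determine the rest), the sequence is periodic with period 28.
(2179 - 0) mod 28 = 23, so t_{2179} = t_{23} = 27.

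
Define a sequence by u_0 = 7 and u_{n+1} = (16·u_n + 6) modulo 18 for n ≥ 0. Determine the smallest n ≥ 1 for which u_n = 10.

Listing terms: u_0 = 7; u_1 = 10; u_2 = 4; u_3 = 16; u_4 = 10.
Since u_4 = u_1 = 10, the sequence is eventually periodic: after a pre-period of length 1 it cycles with period 3.
The value 10 first appears (with n ≥ 1) at u_1.

1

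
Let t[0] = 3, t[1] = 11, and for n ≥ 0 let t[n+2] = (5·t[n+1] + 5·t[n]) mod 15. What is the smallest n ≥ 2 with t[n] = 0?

t[0] = 3; t[1] = 11; t[2] = 10; t[3] = 0; t[4] = 5; t[5] = 10; t[6] = 0.
Since (t[5], t[6]) = (t[2], t[3]) = (10, 0) (two consecutive terms determine the rest), the sequence is eventually periodic: after a pre-period of length 2 it cycles with period 3.
The value 0 first appears (with n ≥ 2) at t[3].

3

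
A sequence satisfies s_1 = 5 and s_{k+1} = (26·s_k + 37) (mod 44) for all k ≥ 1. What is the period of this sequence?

Computing terms: s_1 = 5; s_2 = 35; s_3 = 23; s_4 = 19; s_5 = 3; s_6 = 27; s_7 = 35.
Since s_7 = s_2 = 35, the sequence is eventually periodic: after a pre-period of length 1 it cycles with period 5.

5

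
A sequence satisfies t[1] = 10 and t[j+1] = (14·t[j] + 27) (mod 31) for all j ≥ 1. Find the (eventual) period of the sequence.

Computing terms: t[1] = 10, t[2] = 12, t[3] = 9, t[4] = 29, t[5] = 30, t[6] = 13, t[7] = 23, t[8] = 8, t[9] = 15, t[10] = 20, t[11] = 28, t[12] = 16, t[13] = 3, t[14] = 7, t[15] = 1, t[16] = 10.
The sequence repeats with period 15.

15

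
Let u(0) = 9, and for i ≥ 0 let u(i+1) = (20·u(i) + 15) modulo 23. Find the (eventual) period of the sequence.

22

Listing terms: u(0) = 9; u(1) = 11; u(2) = 5; u(3) = 0; u(4) = 15; u(5) = 16; u(6) = 13; u(7) = 22; u(8) = 18; u(9) = 7; u(10) = 17; u(11) = 10; u(12) = 8; u(13) = 14; u(14) = 19; u(15) = 4; u(16) = 3; u(17) = 6; u(18) = 20; u(19) = 1; u(20) = 12; u(21) = 2; u(22) = 9.
The sequence repeats with period 22.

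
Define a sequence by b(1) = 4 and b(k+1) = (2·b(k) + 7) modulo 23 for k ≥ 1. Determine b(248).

0

Computing terms: b(1) = 4,  b(2) = 15,  b(3) = 14,  b(4) = 12,  b(5) = 8,  b(6) = 0,  b(7) = 7,  b(8) = 21,  b(9) = 3,  b(10) = 13,  b(11) = 10,  b(12) = 4.
The sequence repeats with period 11.
So b(248) = b(1 + ((248-1) mod 11)) = b(6) = 0.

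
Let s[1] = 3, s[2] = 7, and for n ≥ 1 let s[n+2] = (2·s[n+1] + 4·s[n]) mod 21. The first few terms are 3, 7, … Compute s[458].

7

Listing terms: s[1] = 3,  s[2] = 7,  s[3] = 5,  s[4] = 17,  s[5] = 12,  s[6] = 8,  s[7] = 1,  s[8] = 13,  s[9] = 9,  s[10] = 7,  s[11] = 8,  s[12] = 2,  s[13] = 15,  s[14] = 17,  s[15] = 10,  s[16] = 4,  s[17] = 6,  s[18] = 7,  s[19] = 17,  s[20] = 20,  s[21] = 3,  s[22] = 2,  s[23] = 16,  s[24] = 19,  s[25] = 18,  s[26] = 7,  s[27] = 2,  s[28] = 11,  s[29] = 9,  s[30] = 20,  s[31] = 13,  s[32] = 1,  s[33] = 12,  s[34] = 7,  s[35] = 20,  s[36] = 5,  s[37] = 6,  s[38] = 11,  s[39] = 4,  s[40] = 10,  s[41] = 15,  s[42] = 7,  s[43] = 11,  s[44] = 8,  s[45] = 18,  s[46] = 5,  s[47] = 19,  s[48] = 16,  s[49] = 3,  s[50] = 7.
The sequence repeats with period 48.
(458 - 1) mod 48 = 25, so s[458] = s[26] = 7.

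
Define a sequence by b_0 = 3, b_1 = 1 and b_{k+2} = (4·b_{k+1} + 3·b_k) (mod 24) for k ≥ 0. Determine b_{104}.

19

Listing terms: b_0 = 3, b_1 = 1, b_2 = 13, b_3 = 7, b_4 = 19, b_5 = 1, b_6 = 13.
Since (b_5, b_6) = (b_1, b_2) = (1, 13) (two consecutive terms determine the rest), the sequence is eventually periodic: after a pre-period of length 1 it cycles with period 4.
For k ≥ 1, b_k depends only on (k - 1) mod 4. (104 - 1) mod 4 = 3, so b_{104} = b_4 = 19.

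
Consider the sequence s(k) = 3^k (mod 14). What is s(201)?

Listing terms: s(1) = 3, s(2) = 9, s(3) = 13, s(4) = 11, s(5) = 5, s(6) = 1, s(7) = 3.
The sequence repeats with period 6.
(201 - 1) mod 6 = 2, so s(201) = s(3) = 13.

13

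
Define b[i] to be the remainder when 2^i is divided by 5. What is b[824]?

We have b[1] = 2, b[2] = 4, b[3] = 3, b[4] = 1, b[5] = 2.
The sequence repeats with period 4.
So b[824] = b[1 + ((824-1) mod 4)] = b[4] = 1.

1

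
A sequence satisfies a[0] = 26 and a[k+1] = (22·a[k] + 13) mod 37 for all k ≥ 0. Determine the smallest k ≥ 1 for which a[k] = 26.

Listing terms: a[0] = 26, a[1] = 30, a[2] = 7, a[3] = 19, a[4] = 24, a[5] = 23, a[6] = 1, a[7] = 35, a[8] = 6, a[9] = 34, a[10] = 21, a[11] = 31, a[12] = 29, a[13] = 22, a[14] = 16, a[15] = 32, a[16] = 14, a[17] = 25, a[18] = 8, a[19] = 4, a[20] = 27, a[21] = 15, a[22] = 10, a[23] = 11, a[24] = 33, a[25] = 36, a[26] = 28, a[27] = 0, a[28] = 13, a[29] = 3, a[30] = 5, a[31] = 12, a[32] = 18, a[33] = 2, a[34] = 20, a[35] = 9, a[36] = 26.
Since a[36] = a[0] = 26, the sequence is periodic with period 36.
The value 26 next appears (with k ≥ 1) at a[36].

36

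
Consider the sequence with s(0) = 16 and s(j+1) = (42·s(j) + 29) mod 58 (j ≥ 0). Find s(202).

1

Listing terms: s(0) = 16, s(1) = 5, s(2) = 7, s(3) = 33, s(4) = 23, s(5) = 9, s(6) = 1, s(7) = 13, s(8) = 53, s(9) = 51, s(10) = 25, s(11) = 35, s(12) = 49, s(13) = 57, s(14) = 45, s(15) = 5.
Since s(15) = s(1) = 5, the sequence is eventually periodic: after a pre-period of length 1 it cycles with period 14.
For j ≥ 1, s(j) depends only on (j - 1) mod 14. (202 - 1) mod 14 = 5, so s(202) = s(6) = 1.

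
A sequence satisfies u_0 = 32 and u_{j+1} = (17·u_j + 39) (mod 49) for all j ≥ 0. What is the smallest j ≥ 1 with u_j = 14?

41

We have u_0 = 32; u_1 = 44; u_2 = 3; u_3 = 41; u_4 = 1; u_5 = 7; u_6 = 11; u_7 = 30; u_8 = 10; u_9 = 13; u_{10} = 15; u_{11} = 0; u_{12} = 39; u_{13} = 16; u_{14} = 17; u_{15} = 34; u_{16} = 29; u_{17} = 42; u_{18} = 18; u_{19} = 2; u_{20} = 24; u_{21} = 6; u_{22} = 43; u_{23} = 35; u_{24} = 46; u_{25} = 37; u_{26} = 31; u_{27} = 27; u_{28} = 8; u_{29} = 28; u_{30} = 25; u_{31} = 23; u_{32} = 38; u_{33} = 48; u_{34} = 22; u_{35} = 21; u_{36} = 4; u_{37} = 9; u_{38} = 45; u_{39} = 20; u_{40} = 36; u_{41} = 14; u_{42} = 32.
The sequence repeats with period 42.
The value 14 first appears (with j ≥ 1) at u_{41}.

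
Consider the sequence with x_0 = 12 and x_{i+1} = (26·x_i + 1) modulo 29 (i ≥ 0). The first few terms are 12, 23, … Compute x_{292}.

Computing terms: x_0 = 12, x_1 = 23, x_2 = 19, x_3 = 2, x_4 = 24, x_5 = 16, x_6 = 11, x_7 = 26, x_8 = 10, x_9 = 0, x_{10} = 1, x_{11} = 27, x_{12} = 7, x_{13} = 9, x_{14} = 3, x_{15} = 21, x_{16} = 25, x_{17} = 13, x_{18} = 20, x_{19} = 28, x_{20} = 4, x_{21} = 18, x_{22} = 5, x_{23} = 15, x_{24} = 14, x_{25} = 17, x_{26} = 8, x_{27} = 6, x_{28} = 12.
The sequence repeats with period 28.
So x_{292} = x_{0 + ((292-0) mod 28)} = x_{12} = 7.

7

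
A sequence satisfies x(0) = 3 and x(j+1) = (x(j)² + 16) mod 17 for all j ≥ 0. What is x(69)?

x(0) = 3,  x(1) = 8,  x(2) = 12,  x(3) = 7,  x(4) = 14,  x(5) = 8.
Since x(5) = x(1) = 8, the sequence is eventually periodic: after a pre-period of length 1 it cycles with period 4.
For j ≥ 1, x(j) depends only on (j - 1) mod 4. (69 - 1) mod 4 = 0, so x(69) = x(1) = 8.

8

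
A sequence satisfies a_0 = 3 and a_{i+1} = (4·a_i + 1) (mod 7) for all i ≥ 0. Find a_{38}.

Listing terms: a_0 = 3,  a_1 = 6,  a_2 = 4,  a_3 = 3.
Since a_3 = a_0 = 3, the sequence is periodic with period 3.
So a_{38} = a_{0 + ((38-0) mod 3)} = a_2 = 4.

4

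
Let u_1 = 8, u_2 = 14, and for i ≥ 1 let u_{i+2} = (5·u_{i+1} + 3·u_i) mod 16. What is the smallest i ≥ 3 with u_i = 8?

Computing terms: u_1 = 8,  u_2 = 14,  u_3 = 14,  u_4 = 0,  u_5 = 10,  u_6 = 2,  u_7 = 8,  u_8 = 14.
Since (u_7, u_8) = (u_1, u_2) = (8, 14) (two consecutive terms determine the rest), the sequence is periodic with period 6.
The value 8 next appears (with i ≥ 3) at u_7.

7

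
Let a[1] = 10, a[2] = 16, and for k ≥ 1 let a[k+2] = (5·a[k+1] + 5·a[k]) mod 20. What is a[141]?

10

We have a[1] = 10; a[2] = 16; a[3] = 10; a[4] = 10; a[5] = 0; a[6] = 10; a[7] = 10.
Since (a[6], a[7]) = (a[3], a[4]) = (10, 10) (two consecutive terms determine the rest), the sequence is eventually periodic: after a pre-period of length 2 it cycles with period 3.
For k ≥ 3, a[k] depends only on (k - 3) mod 3. (141 - 3) mod 3 = 0, so a[141] = a[3] = 10.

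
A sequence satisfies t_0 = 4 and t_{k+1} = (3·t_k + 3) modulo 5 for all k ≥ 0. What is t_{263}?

2

Computing terms: t_0 = 4; t_1 = 0; t_2 = 3; t_3 = 2; t_4 = 4.
The sequence repeats with period 4.
(263 - 0) mod 4 = 3, so t_{263} = t_3 = 2.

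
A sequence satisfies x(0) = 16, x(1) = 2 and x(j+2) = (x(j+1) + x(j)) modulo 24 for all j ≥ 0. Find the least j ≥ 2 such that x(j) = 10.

We have x(0) = 16,  x(1) = 2,  x(2) = 18,  x(3) = 20,  x(4) = 14,  x(5) = 10,  x(6) = 0,  x(7) = 10,  x(8) = 10,  x(9) = 20,  x(10) = 6,  x(11) = 2,  x(12) = 8,  x(13) = 10,  x(14) = 18,  x(15) = 4,  x(16) = 22,  x(17) = 2,  x(18) = 0,  x(19) = 2,  x(20) = 2,  x(21) = 4,  x(22) = 6,  x(23) = 10,  x(24) = 16,  x(25) = 2.
The sequence repeats with period 24.
The value 10 first appears (with j ≥ 2) at x(5).

5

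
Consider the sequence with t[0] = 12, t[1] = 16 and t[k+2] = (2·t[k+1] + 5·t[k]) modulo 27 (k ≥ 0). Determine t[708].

t[0] = 12; t[1] = 16; t[2] = 11; t[3] = 21; t[4] = 16; t[5] = 2; t[6] = 3; t[7] = 16; t[8] = 20; t[9] = 12; t[10] = 16.
Since (t[9], t[10]) = (t[0], t[1]) = (12, 16) (two consecutive terms determine the rest), the sequence is periodic with period 9.
So t[708] = t[0 + ((708-0) mod 9)] = t[6] = 3.

3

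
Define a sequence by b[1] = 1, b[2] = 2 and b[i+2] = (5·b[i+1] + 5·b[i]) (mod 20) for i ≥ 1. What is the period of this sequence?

6

We have b[1] = 1, b[2] = 2, b[3] = 15, b[4] = 5, b[5] = 0, b[6] = 5, b[7] = 5, b[8] = 10, b[9] = 15, b[10] = 5.
Since (b[9], b[10]) = (b[3], b[4]) = (15, 5) (two consecutive terms determine the rest), the sequence is eventually periodic: after a pre-period of length 2 it cycles with period 6.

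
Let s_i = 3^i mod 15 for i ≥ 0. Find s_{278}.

Listing terms: s_0 = 1, s_1 = 3, s_2 = 9, s_3 = 12, s_4 = 6, s_5 = 3.
Since s_5 = s_1 = 3, the sequence is eventually periodic: after a pre-period of length 1 it cycles with period 4.
For i ≥ 1, s_i depends only on (i - 1) mod 4. (278 - 1) mod 4 = 1, so s_{278} = s_2 = 9.

9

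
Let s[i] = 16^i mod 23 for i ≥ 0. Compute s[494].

13

Computing terms: s[0] = 1; s[1] = 16; s[2] = 3; s[3] = 2; s[4] = 9; s[5] = 6; s[6] = 4; s[7] = 18; s[8] = 12; s[9] = 8; s[10] = 13; s[11] = 1.
The sequence repeats with period 11.
(494 - 0) mod 11 = 10, so s[494] = s[10] = 13.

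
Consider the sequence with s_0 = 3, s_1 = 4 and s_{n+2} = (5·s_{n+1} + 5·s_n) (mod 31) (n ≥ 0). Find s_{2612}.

Listing terms: s_0 = 3, s_1 = 4, s_2 = 4, s_3 = 9, s_4 = 3, s_5 = 29, s_6 = 5, s_7 = 15, s_8 = 7, s_9 = 17, s_{10} = 27, s_{11} = 3, s_{12} = 26, s_{13} = 21, s_{14} = 18, s_{15} = 9, s_{16} = 11, s_{17} = 7, s_{18} = 28, s_{19} = 20, s_{20} = 23, s_{21} = 29, s_{22} = 12, s_{23} = 19, s_{24} = 0, s_{25} = 2, s_{26} = 10, s_{27} = 29, s_{28} = 9, s_{29} = 4, s_{30} = 3, s_{31} = 4.
The sequence repeats with period 30.
So s_{2612} = s_{0 + ((2612-0) mod 30)} = s_2 = 4.

4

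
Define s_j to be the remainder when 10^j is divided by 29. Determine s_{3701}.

Listing terms: s_1 = 10,  s_2 = 13,  s_3 = 14,  s_4 = 24,  s_5 = 8,  s_6 = 22,  s_7 = 17,  s_8 = 25,  s_9 = 18,  s_{10} = 6,  s_{11} = 2,  s_{12} = 20,  s_{13} = 26,  s_{14} = 28,  s_{15} = 19,  s_{16} = 16,  s_{17} = 15,  s_{18} = 5,  s_{19} = 21,  s_{20} = 7,  s_{21} = 12,  s_{22} = 4,  s_{23} = 11,  s_{24} = 23,  s_{25} = 27,  s_{26} = 9,  s_{27} = 3,  s_{28} = 1,  s_{29} = 10.
The sequence repeats with period 28.
So s_{3701} = s_{1 + ((3701-1) mod 28)} = s_5 = 8.

8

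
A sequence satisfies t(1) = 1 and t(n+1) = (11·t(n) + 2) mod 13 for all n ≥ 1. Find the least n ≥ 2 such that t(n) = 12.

10

Listing terms: t(1) = 1; t(2) = 0; t(3) = 2; t(4) = 11; t(5) = 6; t(6) = 3; t(7) = 9; t(8) = 10; t(9) = 8; t(10) = 12; t(11) = 4; t(12) = 7; t(13) = 1.
Since t(13) = t(1) = 1, the sequence is periodic with period 12.
The value 12 first appears (with n ≥ 2) at t(10).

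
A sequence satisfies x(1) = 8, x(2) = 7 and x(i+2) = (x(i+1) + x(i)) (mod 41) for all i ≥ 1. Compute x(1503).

Computing terms: x(1) = 8; x(2) = 7; x(3) = 15; x(4) = 22; x(5) = 37; x(6) = 18; x(7) = 14; x(8) = 32; x(9) = 5; x(10) = 37; x(11) = 1; x(12) = 38; x(13) = 39; x(14) = 36; x(15) = 34; x(16) = 29; x(17) = 22; x(18) = 10; x(19) = 32; x(20) = 1; x(21) = 33; x(22) = 34; x(23) = 26; x(24) = 19; x(25) = 4; x(26) = 23; x(27) = 27; x(28) = 9; x(29) = 36; x(30) = 4; x(31) = 40; x(32) = 3; x(33) = 2; x(34) = 5; x(35) = 7; x(36) = 12; x(37) = 19; x(38) = 31; x(39) = 9; x(40) = 40; x(41) = 8; x(42) = 7.
The sequence repeats with period 40.
(1503 - 1) mod 40 = 22, so x(1503) = x(23) = 26.

26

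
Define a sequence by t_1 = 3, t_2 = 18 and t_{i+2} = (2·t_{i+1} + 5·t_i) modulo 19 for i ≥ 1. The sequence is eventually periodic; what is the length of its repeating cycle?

9

Listing terms: t_1 = 3, t_2 = 18, t_3 = 13, t_4 = 2, t_5 = 12, t_6 = 15, t_7 = 14, t_8 = 8, t_9 = 10, t_{10} = 3, t_{11} = 18.
The sequence repeats with period 9.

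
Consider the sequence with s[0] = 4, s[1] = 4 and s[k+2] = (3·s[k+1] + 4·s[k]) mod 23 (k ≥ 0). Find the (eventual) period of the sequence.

Computing terms: s[0] = 4; s[1] = 4; s[2] = 5; s[3] = 8; s[4] = 21; s[5] = 3; s[6] = 1; s[7] = 15; s[8] = 3; s[9] = 0; s[10] = 12; s[11] = 13; s[12] = 18; s[13] = 14; s[14] = 22; s[15] = 7; s[16] = 17; s[17] = 10; s[18] = 6; s[19] = 12; s[20] = 14; s[21] = 21; s[22] = 4; s[23] = 4.
The sequence repeats with period 22.

22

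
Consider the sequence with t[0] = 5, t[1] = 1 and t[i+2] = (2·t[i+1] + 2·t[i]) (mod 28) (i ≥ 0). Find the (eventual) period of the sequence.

48

Computing terms: t[0] = 5, t[1] = 1, t[2] = 12, t[3] = 26, t[4] = 20, t[5] = 8, t[6] = 0, t[7] = 16, t[8] = 4, t[9] = 12, t[10] = 4, t[11] = 4, t[12] = 16, t[13] = 12, t[14] = 0, t[15] = 24, t[16] = 20, t[17] = 4, t[18] = 20, t[19] = 20, t[20] = 24, t[21] = 4, t[22] = 0, t[23] = 8, t[24] = 16, t[25] = 20, t[26] = 16, t[27] = 16, t[28] = 8, t[29] = 20, t[30] = 0, t[31] = 12, t[32] = 24, t[33] = 16, t[34] = 24, t[35] = 24, t[36] = 12, t[37] = 16, t[38] = 0, t[39] = 4, t[40] = 8, t[41] = 24, t[42] = 8, t[43] = 8, t[44] = 4, t[45] = 24, t[46] = 0, t[47] = 20, t[48] = 12, t[49] = 8, t[50] = 12, t[51] = 12, t[52] = 20, t[53] = 8.
Since (t[52], t[53]) = (t[4], t[5]) = (20, 8) (two consecutive terms determine the rest), the sequence is eventually periodic: after a pre-period of length 4 it cycles with period 48.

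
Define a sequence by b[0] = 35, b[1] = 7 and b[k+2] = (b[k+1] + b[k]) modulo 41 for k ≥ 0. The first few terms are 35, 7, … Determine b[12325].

17

b[0] = 35; b[1] = 7; b[2] = 1; b[3] = 8; b[4] = 9; b[5] = 17; b[6] = 26; b[7] = 2; b[8] = 28; b[9] = 30; b[10] = 17; b[11] = 6; b[12] = 23; b[13] = 29; b[14] = 11; b[15] = 40; b[16] = 10; b[17] = 9; b[18] = 19; b[19] = 28; b[20] = 6; b[21] = 34; b[22] = 40; b[23] = 33; b[24] = 32; b[25] = 24; b[26] = 15; b[27] = 39; b[28] = 13; b[29] = 11; b[30] = 24; b[31] = 35; b[32] = 18; b[33] = 12; b[34] = 30; b[35] = 1; b[36] = 31; b[37] = 32; b[38] = 22; b[39] = 13; b[40] = 35; b[41] = 7.
The sequence repeats with period 40.
So b[12325] = b[0 + ((12325-0) mod 40)] = b[5] = 17.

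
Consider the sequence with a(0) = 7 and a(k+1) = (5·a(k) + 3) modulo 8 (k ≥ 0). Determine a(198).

5

Computing terms: a(0) = 7; a(1) = 6; a(2) = 1; a(3) = 0; a(4) = 3; a(5) = 2; a(6) = 5; a(7) = 4; a(8) = 7.
Since a(8) = a(0) = 7, the sequence is periodic with period 8.
So a(198) = a(0 + ((198-0) mod 8)) = a(6) = 5.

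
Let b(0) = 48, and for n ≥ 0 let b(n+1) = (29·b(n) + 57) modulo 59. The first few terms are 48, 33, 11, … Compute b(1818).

We have b(0) = 48; b(1) = 33; b(2) = 11; b(3) = 22; b(4) = 46; b(5) = 34; b(6) = 40; b(7) = 37; b(8) = 9; b(9) = 23; b(10) = 16; b(11) = 49; b(12) = 3; b(13) = 26; b(14) = 44; b(15) = 35; b(16) = 10; b(17) = 52; b(18) = 31; b(19) = 12; b(20) = 51; b(21) = 2; b(22) = 56; b(23) = 29; b(24) = 13; b(25) = 21; b(26) = 17; b(27) = 19; b(28) = 18; b(29) = 48.
The sequence repeats with period 29.
(1818 - 0) mod 29 = 20, so b(1818) = b(20) = 51.

51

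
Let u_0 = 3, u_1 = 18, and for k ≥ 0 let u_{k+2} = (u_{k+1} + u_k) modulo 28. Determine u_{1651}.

We have u_0 = 3; u_1 = 18; u_2 = 21; u_3 = 11; u_4 = 4; u_5 = 15; u_6 = 19; u_7 = 6; u_8 = 25; u_9 = 3; u_{10} = 0; u_{11} = 3; u_{12} = 3; u_{13} = 6; u_{14} = 9; u_{15} = 15; u_{16} = 24; u_{17} = 11; u_{18} = 7; u_{19} = 18; u_{20} = 25; u_{21} = 15; u_{22} = 12; u_{23} = 27; u_{24} = 11; u_{25} = 10; u_{26} = 21; u_{27} = 3; u_{28} = 24; u_{29} = 27; u_{30} = 23; u_{31} = 22; u_{32} = 17; u_{33} = 11; u_{34} = 0; u_{35} = 11; u_{36} = 11; u_{37} = 22; u_{38} = 5; u_{39} = 27; u_{40} = 4; u_{41} = 3; u_{42} = 7; u_{43} = 10; u_{44} = 17; u_{45} = 27; u_{46} = 16; u_{47} = 15; u_{48} = 3; u_{49} = 18.
Since (u_{48}, u_{49}) = (u_0, u_1) = (3, 18) (two consecutive terms determine the rest), the sequence is periodic with period 48.
So u_{1651} = u_{0 + ((1651-0) mod 48)} = u_{19} = 18.

18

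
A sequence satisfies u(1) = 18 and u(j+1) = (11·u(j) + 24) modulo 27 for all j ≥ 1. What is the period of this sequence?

6

Listing terms: u(1) = 18; u(2) = 6; u(3) = 9; u(4) = 15; u(5) = 0; u(6) = 24; u(7) = 18.
The sequence repeats with period 6.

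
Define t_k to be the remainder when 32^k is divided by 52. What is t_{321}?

Listing terms: t_0 = 1,  t_1 = 32,  t_2 = 36,  t_3 = 8,  t_4 = 48,  t_5 = 28,  t_6 = 12,  t_7 = 20,  t_8 = 16,  t_9 = 44,  t_{10} = 4,  t_{11} = 24,  t_{12} = 40,  t_{13} = 32.
Since t_{13} = t_1 = 32, the sequence is eventually periodic: after a pre-period of length 1 it cycles with period 12.
For k ≥ 1, t_k depends only on (k - 1) mod 12. (321 - 1) mod 12 = 8, so t_{321} = t_9 = 44.

44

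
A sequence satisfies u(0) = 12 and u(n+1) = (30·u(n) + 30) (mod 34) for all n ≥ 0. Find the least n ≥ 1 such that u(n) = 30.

3

We have u(0) = 12,  u(1) = 16,  u(2) = 0,  u(3) = 30,  u(4) = 12.
Since u(4) = u(0) = 12, the sequence is periodic with period 4.
The value 30 first appears (with n ≥ 1) at u(3).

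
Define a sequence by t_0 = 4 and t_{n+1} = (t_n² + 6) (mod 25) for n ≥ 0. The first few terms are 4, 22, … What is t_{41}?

20

t_0 = 4,  t_1 = 22,  t_2 = 15,  t_3 = 6,  t_4 = 17,  t_5 = 20,  t_6 = 6.
Since t_6 = t_3 = 6, the sequence is eventually periodic: after a pre-period of length 3 it cycles with period 3.
For n ≥ 3, t_n depends only on (n - 3) mod 3. (41 - 3) mod 3 = 2, so t_{41} = t_5 = 20.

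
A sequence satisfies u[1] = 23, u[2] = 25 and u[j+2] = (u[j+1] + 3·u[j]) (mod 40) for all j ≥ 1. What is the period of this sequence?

24

Listing terms: u[1] = 23, u[2] = 25, u[3] = 14, u[4] = 9, u[5] = 11, u[6] = 38, u[7] = 31, u[8] = 25, u[9] = 38, u[10] = 33, u[11] = 27, u[12] = 6, u[13] = 7, u[14] = 25, u[15] = 6, u[16] = 1, u[17] = 19, u[18] = 22, u[19] = 39, u[20] = 25, u[21] = 22, u[22] = 17, u[23] = 3, u[24] = 14, u[25] = 23, u[26] = 25.
The sequence repeats with period 24.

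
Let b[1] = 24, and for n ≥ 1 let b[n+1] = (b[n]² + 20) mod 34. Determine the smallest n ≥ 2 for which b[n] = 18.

b[1] = 24,  b[2] = 18,  b[3] = 4,  b[4] = 2,  b[5] = 24.
Since b[5] = b[1] = 24, the sequence is periodic with period 4.
The value 18 first appears (with n ≥ 2) at b[2].

2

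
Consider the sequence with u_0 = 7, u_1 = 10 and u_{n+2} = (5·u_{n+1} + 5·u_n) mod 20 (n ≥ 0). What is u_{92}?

5

We have u_0 = 7; u_1 = 10; u_2 = 5; u_3 = 15; u_4 = 0; u_5 = 15; u_6 = 15; u_7 = 10; u_8 = 5.
Since (u_7, u_8) = (u_1, u_2) = (10, 5) (two consecutive terms determine the rest), the sequence is eventually periodic: after a pre-period of length 1 it cycles with period 6.
For n ≥ 1, u_n depends only on (n - 1) mod 6. (92 - 1) mod 6 = 1, so u_{92} = u_2 = 5.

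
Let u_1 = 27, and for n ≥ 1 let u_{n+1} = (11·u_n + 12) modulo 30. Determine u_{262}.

We have u_1 = 27, u_2 = 9, u_3 = 21, u_4 = 3, u_5 = 15, u_6 = 27.
Since u_6 = u_1 = 27, the sequence is periodic with period 5.
(262 - 1) mod 5 = 1, so u_{262} = u_2 = 9.

9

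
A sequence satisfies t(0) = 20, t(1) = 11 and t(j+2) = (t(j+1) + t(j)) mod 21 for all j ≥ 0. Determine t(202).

4

t(0) = 20,  t(1) = 11,  t(2) = 10,  t(3) = 0,  t(4) = 10,  t(5) = 10,  t(6) = 20,  t(7) = 9,  t(8) = 8,  t(9) = 17,  t(10) = 4,  t(11) = 0,  t(12) = 4,  t(13) = 4,  t(14) = 8,  t(15) = 12,  t(16) = 20,  t(17) = 11.
The sequence repeats with period 16.
So t(202) = t(0 + ((202-0) mod 16)) = t(10) = 4.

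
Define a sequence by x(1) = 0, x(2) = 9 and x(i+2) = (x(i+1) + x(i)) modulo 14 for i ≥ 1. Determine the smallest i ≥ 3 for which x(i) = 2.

7

We have x(1) = 0; x(2) = 9; x(3) = 9; x(4) = 4; x(5) = 13; x(6) = 3; x(7) = 2; x(8) = 5; x(9) = 7; x(10) = 12; x(11) = 5; x(12) = 3; x(13) = 8; x(14) = 11; x(15) = 5; x(16) = 2; x(17) = 7; x(18) = 9; x(19) = 2; x(20) = 11; x(21) = 13; x(22) = 10; x(23) = 9; x(24) = 5; x(25) = 0; x(26) = 5; x(27) = 5; x(28) = 10; x(29) = 1; x(30) = 11; x(31) = 12; x(32) = 9; x(33) = 7; x(34) = 2; x(35) = 9; x(36) = 11; x(37) = 6; x(38) = 3; x(39) = 9; x(40) = 12; x(41) = 7; x(42) = 5; x(43) = 12; x(44) = 3; x(45) = 1; x(46) = 4; x(47) = 5; x(48) = 9; x(49) = 0; x(50) = 9.
The sequence repeats with period 48.
The value 2 first appears (with i ≥ 3) at x(7).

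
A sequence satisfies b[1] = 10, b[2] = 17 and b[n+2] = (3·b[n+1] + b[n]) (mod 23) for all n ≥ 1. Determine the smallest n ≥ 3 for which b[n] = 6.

b[1] = 10; b[2] = 17; b[3] = 15; b[4] = 16; b[5] = 17; b[6] = 21; b[7] = 11; b[8] = 8; b[9] = 12; b[10] = 21; b[11] = 6; b[12] = 16; b[13] = 8; b[14] = 17; b[15] = 13; b[16] = 10; b[17] = 20; b[18] = 1; b[19] = 0; b[20] = 1; b[21] = 3; b[22] = 10; b[23] = 10; b[24] = 17.
The sequence repeats with period 22.
The value 6 first appears (with n ≥ 3) at b[11].

11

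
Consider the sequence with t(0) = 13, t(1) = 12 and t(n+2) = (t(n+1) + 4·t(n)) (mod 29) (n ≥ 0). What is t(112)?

Computing terms: t(0) = 13,  t(1) = 12,  t(2) = 6,  t(3) = 25,  t(4) = 20,  t(5) = 4,  t(6) = 26,  t(7) = 13,  t(8) = 1,  t(9) = 24,  t(10) = 28,  t(11) = 8,  t(12) = 4,  t(13) = 7,  t(14) = 23,  t(15) = 22,  t(16) = 27,  t(17) = 28,  t(18) = 20,  t(19) = 16,  t(20) = 9,  t(21) = 15,  t(22) = 22,  t(23) = 24,  t(24) = 25,  t(25) = 5,  t(26) = 18,  t(27) = 9,  t(28) = 23,  t(29) = 1,  t(30) = 6,  t(31) = 10,  t(32) = 5,  t(33) = 16,  t(34) = 7,  t(35) = 13,  t(36) = 12.
The sequence repeats with period 35.
(112 - 0) mod 35 = 7, so t(112) = t(7) = 13.

13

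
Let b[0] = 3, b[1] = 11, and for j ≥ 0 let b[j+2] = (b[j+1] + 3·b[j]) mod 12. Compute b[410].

8

We have b[0] = 3,  b[1] = 11,  b[2] = 8,  b[3] = 5,  b[4] = 5,  b[5] = 8,  b[6] = 11,  b[7] = 11,  b[8] = 8.
Since (b[7], b[8]) = (b[1], b[2]) = (11, 8) (two consecutive terms determine the rest), the sequence is eventually periodic: after a pre-period of length 1 it cycles with period 6.
For j ≥ 1, b[j] depends only on (j - 1) mod 6. (410 - 1) mod 6 = 1, so b[410] = b[2] = 8.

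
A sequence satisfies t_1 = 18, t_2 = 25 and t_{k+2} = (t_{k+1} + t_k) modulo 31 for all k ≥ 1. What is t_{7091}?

Computing terms: t_1 = 18, t_2 = 25, t_3 = 12, t_4 = 6, t_5 = 18, t_6 = 24, t_7 = 11, t_8 = 4, t_9 = 15, t_{10} = 19, t_{11} = 3, t_{12} = 22, t_{13} = 25, t_{14} = 16, t_{15} = 10, t_{16} = 26, t_{17} = 5, t_{18} = 0, t_{19} = 5, t_{20} = 5, t_{21} = 10, t_{22} = 15, t_{23} = 25, t_{24} = 9, t_{25} = 3, t_{26} = 12, t_{27} = 15, t_{28} = 27, t_{29} = 11, t_{30} = 7, t_{31} = 18, t_{32} = 25.
The sequence repeats with period 30.
(7091 - 1) mod 30 = 10, so t_{7091} = t_{11} = 3.

3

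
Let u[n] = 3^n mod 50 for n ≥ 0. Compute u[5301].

3

We have u[0] = 1,  u[1] = 3,  u[2] = 9,  u[3] = 27,  u[4] = 31,  u[5] = 43,  u[6] = 29,  u[7] = 37,  u[8] = 11,  u[9] = 33,  u[10] = 49,  u[11] = 47,  u[12] = 41,  u[13] = 23,  u[14] = 19,  u[15] = 7,  u[16] = 21,  u[17] = 13,  u[18] = 39,  u[19] = 17,  u[20] = 1.
Since u[20] = u[0] = 1, the sequence is periodic with period 20.
So u[5301] = u[0 + ((5301-0) mod 20)] = u[1] = 3.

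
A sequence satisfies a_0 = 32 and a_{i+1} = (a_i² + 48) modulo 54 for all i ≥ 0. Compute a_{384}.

Computing terms: a_0 = 32,  a_1 = 46,  a_2 = 4,  a_3 = 10,  a_4 = 40,  a_5 = 28,  a_6 = 22,  a_7 = 46.
Since a_7 = a_1 = 46, the sequence is eventually periodic: after a pre-period of length 1 it cycles with period 6.
For i ≥ 1, a_i depends only on (i - 1) mod 6. (384 - 1) mod 6 = 5, so a_{384} = a_6 = 22.

22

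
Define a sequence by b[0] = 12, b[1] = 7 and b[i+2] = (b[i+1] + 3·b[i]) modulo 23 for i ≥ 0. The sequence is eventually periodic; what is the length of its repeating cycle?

We have b[0] = 12,  b[1] = 7,  b[2] = 20,  b[3] = 18,  b[4] = 9,  b[5] = 17,  b[6] = 21,  b[7] = 3,  b[8] = 20,  b[9] = 6,  b[10] = 20,  b[11] = 15,  b[12] = 6,  b[13] = 5,  b[14] = 0,  b[15] = 15,  b[16] = 15,  b[17] = 14,  b[18] = 13,  b[19] = 9,  b[20] = 2,  b[21] = 6,  b[22] = 12,  b[23] = 7.
The sequence repeats with period 22.

22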